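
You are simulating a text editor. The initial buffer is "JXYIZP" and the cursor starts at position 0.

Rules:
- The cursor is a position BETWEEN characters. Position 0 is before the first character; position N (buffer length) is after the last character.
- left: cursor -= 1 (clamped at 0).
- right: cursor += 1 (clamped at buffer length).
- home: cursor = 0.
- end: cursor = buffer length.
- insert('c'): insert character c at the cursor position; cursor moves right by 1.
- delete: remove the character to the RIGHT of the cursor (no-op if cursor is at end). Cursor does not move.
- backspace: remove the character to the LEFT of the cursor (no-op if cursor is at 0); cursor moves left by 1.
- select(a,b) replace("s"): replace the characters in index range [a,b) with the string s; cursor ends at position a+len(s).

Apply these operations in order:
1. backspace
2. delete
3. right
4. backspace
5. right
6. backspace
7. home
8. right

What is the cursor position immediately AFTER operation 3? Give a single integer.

Answer: 1

Derivation:
After op 1 (backspace): buf='JXYIZP' cursor=0
After op 2 (delete): buf='XYIZP' cursor=0
After op 3 (right): buf='XYIZP' cursor=1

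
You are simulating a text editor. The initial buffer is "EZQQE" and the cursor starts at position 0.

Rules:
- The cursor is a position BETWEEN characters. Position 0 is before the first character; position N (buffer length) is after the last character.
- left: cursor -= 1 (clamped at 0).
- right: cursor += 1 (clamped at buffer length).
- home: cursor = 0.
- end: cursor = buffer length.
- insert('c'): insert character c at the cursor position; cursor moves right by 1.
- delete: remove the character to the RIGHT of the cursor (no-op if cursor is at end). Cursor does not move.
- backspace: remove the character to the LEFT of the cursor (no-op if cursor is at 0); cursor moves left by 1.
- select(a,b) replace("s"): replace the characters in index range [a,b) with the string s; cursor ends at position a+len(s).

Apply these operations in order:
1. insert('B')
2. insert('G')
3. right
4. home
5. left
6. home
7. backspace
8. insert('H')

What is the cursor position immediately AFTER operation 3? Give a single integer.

After op 1 (insert('B')): buf='BEZQQE' cursor=1
After op 2 (insert('G')): buf='BGEZQQE' cursor=2
After op 3 (right): buf='BGEZQQE' cursor=3

Answer: 3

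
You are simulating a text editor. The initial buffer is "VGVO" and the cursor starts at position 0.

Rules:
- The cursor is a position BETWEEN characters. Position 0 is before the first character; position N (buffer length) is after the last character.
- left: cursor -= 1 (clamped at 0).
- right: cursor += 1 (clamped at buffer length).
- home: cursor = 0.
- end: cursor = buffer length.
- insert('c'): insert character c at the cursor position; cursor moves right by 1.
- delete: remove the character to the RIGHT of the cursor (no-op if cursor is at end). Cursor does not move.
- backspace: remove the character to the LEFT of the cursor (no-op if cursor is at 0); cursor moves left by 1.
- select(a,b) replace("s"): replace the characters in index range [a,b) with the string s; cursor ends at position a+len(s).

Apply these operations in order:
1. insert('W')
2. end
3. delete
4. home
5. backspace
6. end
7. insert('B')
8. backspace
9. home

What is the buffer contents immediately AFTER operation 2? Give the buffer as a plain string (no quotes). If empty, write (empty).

Answer: WVGVO

Derivation:
After op 1 (insert('W')): buf='WVGVO' cursor=1
After op 2 (end): buf='WVGVO' cursor=5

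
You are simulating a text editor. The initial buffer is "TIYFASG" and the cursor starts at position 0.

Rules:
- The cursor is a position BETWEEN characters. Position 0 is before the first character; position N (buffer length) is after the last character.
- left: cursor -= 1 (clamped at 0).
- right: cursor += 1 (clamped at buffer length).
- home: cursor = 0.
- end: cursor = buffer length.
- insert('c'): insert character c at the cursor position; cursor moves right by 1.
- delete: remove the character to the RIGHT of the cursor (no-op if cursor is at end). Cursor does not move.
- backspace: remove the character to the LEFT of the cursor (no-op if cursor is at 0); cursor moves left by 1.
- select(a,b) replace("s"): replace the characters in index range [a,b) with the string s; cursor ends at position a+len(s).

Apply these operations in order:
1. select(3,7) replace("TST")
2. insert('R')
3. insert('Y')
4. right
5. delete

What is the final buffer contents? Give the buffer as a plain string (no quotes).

Answer: TIYTSTRY

Derivation:
After op 1 (select(3,7) replace("TST")): buf='TIYTST' cursor=6
After op 2 (insert('R')): buf='TIYTSTR' cursor=7
After op 3 (insert('Y')): buf='TIYTSTRY' cursor=8
After op 4 (right): buf='TIYTSTRY' cursor=8
After op 5 (delete): buf='TIYTSTRY' cursor=8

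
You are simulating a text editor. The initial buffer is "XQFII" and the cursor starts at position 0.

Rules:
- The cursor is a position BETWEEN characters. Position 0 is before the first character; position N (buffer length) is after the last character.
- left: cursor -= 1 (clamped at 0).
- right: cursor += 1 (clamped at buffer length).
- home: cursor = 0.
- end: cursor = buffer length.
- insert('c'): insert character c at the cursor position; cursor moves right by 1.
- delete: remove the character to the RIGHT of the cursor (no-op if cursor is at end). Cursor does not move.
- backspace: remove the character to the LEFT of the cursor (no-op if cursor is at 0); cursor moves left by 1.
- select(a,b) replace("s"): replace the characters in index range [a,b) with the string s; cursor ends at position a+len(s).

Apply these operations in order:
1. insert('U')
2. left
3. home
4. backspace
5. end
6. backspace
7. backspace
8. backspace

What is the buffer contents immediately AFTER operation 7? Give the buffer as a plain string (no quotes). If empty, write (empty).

After op 1 (insert('U')): buf='UXQFII' cursor=1
After op 2 (left): buf='UXQFII' cursor=0
After op 3 (home): buf='UXQFII' cursor=0
After op 4 (backspace): buf='UXQFII' cursor=0
After op 5 (end): buf='UXQFII' cursor=6
After op 6 (backspace): buf='UXQFI' cursor=5
After op 7 (backspace): buf='UXQF' cursor=4

Answer: UXQF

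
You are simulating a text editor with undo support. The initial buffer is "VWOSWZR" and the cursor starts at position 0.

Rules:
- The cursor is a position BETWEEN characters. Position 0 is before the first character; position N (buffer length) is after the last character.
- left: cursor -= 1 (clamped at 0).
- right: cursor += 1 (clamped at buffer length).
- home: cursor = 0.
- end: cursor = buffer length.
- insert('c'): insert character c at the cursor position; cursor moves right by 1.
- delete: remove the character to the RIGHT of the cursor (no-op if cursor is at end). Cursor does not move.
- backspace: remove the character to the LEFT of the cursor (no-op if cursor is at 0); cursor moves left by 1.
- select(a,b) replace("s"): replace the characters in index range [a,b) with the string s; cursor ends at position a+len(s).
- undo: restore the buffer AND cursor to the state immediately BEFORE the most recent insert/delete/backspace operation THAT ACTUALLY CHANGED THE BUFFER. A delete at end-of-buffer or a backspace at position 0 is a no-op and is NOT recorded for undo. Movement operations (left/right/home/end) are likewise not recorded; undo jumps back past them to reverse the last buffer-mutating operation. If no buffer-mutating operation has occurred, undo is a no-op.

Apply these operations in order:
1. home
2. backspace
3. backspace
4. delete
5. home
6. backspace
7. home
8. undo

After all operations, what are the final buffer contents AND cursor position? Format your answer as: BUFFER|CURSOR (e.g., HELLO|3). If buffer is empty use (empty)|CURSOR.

After op 1 (home): buf='VWOSWZR' cursor=0
After op 2 (backspace): buf='VWOSWZR' cursor=0
After op 3 (backspace): buf='VWOSWZR' cursor=0
After op 4 (delete): buf='WOSWZR' cursor=0
After op 5 (home): buf='WOSWZR' cursor=0
After op 6 (backspace): buf='WOSWZR' cursor=0
After op 7 (home): buf='WOSWZR' cursor=0
After op 8 (undo): buf='VWOSWZR' cursor=0

Answer: VWOSWZR|0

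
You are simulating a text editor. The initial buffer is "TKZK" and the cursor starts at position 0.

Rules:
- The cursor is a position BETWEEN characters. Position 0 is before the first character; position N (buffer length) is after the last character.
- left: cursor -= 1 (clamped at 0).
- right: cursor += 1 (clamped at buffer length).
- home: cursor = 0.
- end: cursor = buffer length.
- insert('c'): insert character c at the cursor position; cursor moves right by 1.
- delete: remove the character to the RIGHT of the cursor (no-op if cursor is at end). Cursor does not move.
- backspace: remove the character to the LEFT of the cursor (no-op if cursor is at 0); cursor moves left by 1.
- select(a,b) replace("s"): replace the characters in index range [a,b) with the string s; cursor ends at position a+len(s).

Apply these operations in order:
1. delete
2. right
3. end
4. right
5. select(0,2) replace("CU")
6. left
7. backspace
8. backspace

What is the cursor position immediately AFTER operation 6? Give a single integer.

After op 1 (delete): buf='KZK' cursor=0
After op 2 (right): buf='KZK' cursor=1
After op 3 (end): buf='KZK' cursor=3
After op 4 (right): buf='KZK' cursor=3
After op 5 (select(0,2) replace("CU")): buf='CUK' cursor=2
After op 6 (left): buf='CUK' cursor=1

Answer: 1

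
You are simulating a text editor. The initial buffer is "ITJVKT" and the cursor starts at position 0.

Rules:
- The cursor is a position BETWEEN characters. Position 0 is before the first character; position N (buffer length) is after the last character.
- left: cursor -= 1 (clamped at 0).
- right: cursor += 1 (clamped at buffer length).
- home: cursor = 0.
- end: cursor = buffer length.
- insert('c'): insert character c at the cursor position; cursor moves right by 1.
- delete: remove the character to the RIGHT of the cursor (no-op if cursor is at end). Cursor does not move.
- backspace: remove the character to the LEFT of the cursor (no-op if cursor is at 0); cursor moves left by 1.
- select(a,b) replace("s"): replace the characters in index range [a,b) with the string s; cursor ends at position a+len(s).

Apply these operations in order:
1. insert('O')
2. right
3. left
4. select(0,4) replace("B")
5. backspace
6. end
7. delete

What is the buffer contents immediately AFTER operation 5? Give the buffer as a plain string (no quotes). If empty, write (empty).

Answer: VKT

Derivation:
After op 1 (insert('O')): buf='OITJVKT' cursor=1
After op 2 (right): buf='OITJVKT' cursor=2
After op 3 (left): buf='OITJVKT' cursor=1
After op 4 (select(0,4) replace("B")): buf='BVKT' cursor=1
After op 5 (backspace): buf='VKT' cursor=0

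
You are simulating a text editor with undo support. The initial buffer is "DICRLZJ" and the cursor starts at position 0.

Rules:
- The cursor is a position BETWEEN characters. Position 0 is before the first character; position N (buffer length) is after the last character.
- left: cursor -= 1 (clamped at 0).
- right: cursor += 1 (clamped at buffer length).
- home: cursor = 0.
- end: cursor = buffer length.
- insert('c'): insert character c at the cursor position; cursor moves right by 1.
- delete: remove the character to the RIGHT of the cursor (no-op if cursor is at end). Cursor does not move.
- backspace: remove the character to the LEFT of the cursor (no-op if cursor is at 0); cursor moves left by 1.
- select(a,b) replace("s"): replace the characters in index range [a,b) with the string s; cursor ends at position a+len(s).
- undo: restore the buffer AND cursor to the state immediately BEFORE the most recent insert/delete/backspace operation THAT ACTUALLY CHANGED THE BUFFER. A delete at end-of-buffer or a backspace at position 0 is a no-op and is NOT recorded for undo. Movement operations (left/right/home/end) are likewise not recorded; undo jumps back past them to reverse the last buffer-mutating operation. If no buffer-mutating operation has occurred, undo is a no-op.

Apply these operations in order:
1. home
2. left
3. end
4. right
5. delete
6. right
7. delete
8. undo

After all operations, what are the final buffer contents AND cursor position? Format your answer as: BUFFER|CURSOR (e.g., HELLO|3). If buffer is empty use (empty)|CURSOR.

After op 1 (home): buf='DICRLZJ' cursor=0
After op 2 (left): buf='DICRLZJ' cursor=0
After op 3 (end): buf='DICRLZJ' cursor=7
After op 4 (right): buf='DICRLZJ' cursor=7
After op 5 (delete): buf='DICRLZJ' cursor=7
After op 6 (right): buf='DICRLZJ' cursor=7
After op 7 (delete): buf='DICRLZJ' cursor=7
After op 8 (undo): buf='DICRLZJ' cursor=7

Answer: DICRLZJ|7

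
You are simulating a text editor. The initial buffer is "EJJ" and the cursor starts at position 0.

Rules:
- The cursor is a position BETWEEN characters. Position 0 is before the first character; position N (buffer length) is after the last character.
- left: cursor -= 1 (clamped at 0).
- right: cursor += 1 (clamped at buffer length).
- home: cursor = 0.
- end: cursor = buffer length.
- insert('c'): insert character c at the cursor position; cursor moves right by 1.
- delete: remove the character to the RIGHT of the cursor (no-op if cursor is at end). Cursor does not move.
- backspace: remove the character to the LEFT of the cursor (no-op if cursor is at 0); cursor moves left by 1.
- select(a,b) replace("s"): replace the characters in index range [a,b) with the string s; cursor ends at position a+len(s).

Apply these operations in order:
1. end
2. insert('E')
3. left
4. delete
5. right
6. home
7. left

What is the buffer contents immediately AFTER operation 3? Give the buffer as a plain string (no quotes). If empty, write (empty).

After op 1 (end): buf='EJJ' cursor=3
After op 2 (insert('E')): buf='EJJE' cursor=4
After op 3 (left): buf='EJJE' cursor=3

Answer: EJJE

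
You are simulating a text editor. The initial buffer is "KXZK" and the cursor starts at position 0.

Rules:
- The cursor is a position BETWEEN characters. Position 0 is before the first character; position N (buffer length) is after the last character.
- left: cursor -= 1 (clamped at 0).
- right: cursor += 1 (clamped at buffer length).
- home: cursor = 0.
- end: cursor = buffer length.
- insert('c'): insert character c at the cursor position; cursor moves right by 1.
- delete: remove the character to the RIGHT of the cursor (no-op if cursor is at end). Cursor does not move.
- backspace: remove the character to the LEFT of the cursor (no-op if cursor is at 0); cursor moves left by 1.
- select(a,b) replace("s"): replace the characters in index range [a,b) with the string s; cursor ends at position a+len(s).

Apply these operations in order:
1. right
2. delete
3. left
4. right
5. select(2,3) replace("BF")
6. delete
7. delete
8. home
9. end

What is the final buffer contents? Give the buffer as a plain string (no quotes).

After op 1 (right): buf='KXZK' cursor=1
After op 2 (delete): buf='KZK' cursor=1
After op 3 (left): buf='KZK' cursor=0
After op 4 (right): buf='KZK' cursor=1
After op 5 (select(2,3) replace("BF")): buf='KZBF' cursor=4
After op 6 (delete): buf='KZBF' cursor=4
After op 7 (delete): buf='KZBF' cursor=4
After op 8 (home): buf='KZBF' cursor=0
After op 9 (end): buf='KZBF' cursor=4

Answer: KZBF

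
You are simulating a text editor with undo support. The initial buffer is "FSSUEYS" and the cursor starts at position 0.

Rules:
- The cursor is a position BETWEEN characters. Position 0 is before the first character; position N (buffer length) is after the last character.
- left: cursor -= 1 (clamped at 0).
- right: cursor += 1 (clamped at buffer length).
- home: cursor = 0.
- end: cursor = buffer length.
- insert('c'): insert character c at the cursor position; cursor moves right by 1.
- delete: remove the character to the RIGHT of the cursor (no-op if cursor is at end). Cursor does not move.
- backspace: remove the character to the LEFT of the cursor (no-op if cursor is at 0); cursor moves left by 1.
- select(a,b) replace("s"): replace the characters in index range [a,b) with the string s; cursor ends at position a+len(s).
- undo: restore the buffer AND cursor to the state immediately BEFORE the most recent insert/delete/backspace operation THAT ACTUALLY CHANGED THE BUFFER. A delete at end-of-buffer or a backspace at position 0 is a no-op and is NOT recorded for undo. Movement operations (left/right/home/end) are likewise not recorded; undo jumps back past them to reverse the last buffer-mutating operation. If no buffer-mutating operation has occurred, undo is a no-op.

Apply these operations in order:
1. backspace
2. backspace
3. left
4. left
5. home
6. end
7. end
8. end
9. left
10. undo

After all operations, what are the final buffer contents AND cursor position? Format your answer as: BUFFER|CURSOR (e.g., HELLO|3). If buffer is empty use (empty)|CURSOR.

Answer: FSSUEYS|6

Derivation:
After op 1 (backspace): buf='FSSUEYS' cursor=0
After op 2 (backspace): buf='FSSUEYS' cursor=0
After op 3 (left): buf='FSSUEYS' cursor=0
After op 4 (left): buf='FSSUEYS' cursor=0
After op 5 (home): buf='FSSUEYS' cursor=0
After op 6 (end): buf='FSSUEYS' cursor=7
After op 7 (end): buf='FSSUEYS' cursor=7
After op 8 (end): buf='FSSUEYS' cursor=7
After op 9 (left): buf='FSSUEYS' cursor=6
After op 10 (undo): buf='FSSUEYS' cursor=6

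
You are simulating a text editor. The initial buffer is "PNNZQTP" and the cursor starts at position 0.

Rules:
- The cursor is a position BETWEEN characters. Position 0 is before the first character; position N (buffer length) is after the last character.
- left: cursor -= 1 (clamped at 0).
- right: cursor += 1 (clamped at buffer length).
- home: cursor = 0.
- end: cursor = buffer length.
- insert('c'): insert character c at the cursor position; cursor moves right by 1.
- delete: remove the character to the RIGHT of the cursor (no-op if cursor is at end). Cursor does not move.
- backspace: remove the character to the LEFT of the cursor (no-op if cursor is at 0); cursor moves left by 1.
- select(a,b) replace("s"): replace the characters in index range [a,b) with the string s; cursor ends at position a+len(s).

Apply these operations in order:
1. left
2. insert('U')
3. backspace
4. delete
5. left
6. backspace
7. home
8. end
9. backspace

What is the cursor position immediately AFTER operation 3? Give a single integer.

Answer: 0

Derivation:
After op 1 (left): buf='PNNZQTP' cursor=0
After op 2 (insert('U')): buf='UPNNZQTP' cursor=1
After op 3 (backspace): buf='PNNZQTP' cursor=0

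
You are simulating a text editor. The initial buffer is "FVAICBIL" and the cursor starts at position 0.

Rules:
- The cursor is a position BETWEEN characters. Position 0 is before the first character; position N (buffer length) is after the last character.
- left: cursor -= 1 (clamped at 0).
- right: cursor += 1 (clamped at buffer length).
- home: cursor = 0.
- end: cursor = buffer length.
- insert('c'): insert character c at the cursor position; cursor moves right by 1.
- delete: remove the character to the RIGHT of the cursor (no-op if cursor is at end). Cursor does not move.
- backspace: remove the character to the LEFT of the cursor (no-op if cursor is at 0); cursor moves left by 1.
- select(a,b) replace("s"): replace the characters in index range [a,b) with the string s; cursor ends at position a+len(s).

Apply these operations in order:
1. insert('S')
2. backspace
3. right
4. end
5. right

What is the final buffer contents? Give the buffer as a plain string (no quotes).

After op 1 (insert('S')): buf='SFVAICBIL' cursor=1
After op 2 (backspace): buf='FVAICBIL' cursor=0
After op 3 (right): buf='FVAICBIL' cursor=1
After op 4 (end): buf='FVAICBIL' cursor=8
After op 5 (right): buf='FVAICBIL' cursor=8

Answer: FVAICBIL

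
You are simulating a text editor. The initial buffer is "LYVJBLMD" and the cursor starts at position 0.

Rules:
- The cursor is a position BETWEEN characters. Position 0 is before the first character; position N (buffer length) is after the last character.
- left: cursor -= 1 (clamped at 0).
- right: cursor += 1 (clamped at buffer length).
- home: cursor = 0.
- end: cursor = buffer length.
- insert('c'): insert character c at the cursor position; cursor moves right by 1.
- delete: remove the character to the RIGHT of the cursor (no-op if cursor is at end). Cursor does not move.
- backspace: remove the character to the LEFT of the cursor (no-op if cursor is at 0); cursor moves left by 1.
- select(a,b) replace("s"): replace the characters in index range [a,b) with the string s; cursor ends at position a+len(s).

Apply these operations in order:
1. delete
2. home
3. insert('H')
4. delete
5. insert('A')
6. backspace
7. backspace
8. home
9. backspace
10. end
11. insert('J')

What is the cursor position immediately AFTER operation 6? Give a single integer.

Answer: 1

Derivation:
After op 1 (delete): buf='YVJBLMD' cursor=0
After op 2 (home): buf='YVJBLMD' cursor=0
After op 3 (insert('H')): buf='HYVJBLMD' cursor=1
After op 4 (delete): buf='HVJBLMD' cursor=1
After op 5 (insert('A')): buf='HAVJBLMD' cursor=2
After op 6 (backspace): buf='HVJBLMD' cursor=1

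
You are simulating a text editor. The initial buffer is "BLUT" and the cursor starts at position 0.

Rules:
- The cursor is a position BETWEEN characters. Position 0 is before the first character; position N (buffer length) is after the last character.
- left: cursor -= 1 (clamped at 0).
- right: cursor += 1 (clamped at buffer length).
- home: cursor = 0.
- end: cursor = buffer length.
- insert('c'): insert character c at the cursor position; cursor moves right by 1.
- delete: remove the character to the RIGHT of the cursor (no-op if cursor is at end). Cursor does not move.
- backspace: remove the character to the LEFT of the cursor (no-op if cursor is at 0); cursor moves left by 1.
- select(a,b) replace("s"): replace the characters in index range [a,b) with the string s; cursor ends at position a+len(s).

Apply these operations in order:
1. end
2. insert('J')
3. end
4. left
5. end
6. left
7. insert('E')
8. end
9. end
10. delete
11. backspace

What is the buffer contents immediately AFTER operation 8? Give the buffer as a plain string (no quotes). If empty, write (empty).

After op 1 (end): buf='BLUT' cursor=4
After op 2 (insert('J')): buf='BLUTJ' cursor=5
After op 3 (end): buf='BLUTJ' cursor=5
After op 4 (left): buf='BLUTJ' cursor=4
After op 5 (end): buf='BLUTJ' cursor=5
After op 6 (left): buf='BLUTJ' cursor=4
After op 7 (insert('E')): buf='BLUTEJ' cursor=5
After op 8 (end): buf='BLUTEJ' cursor=6

Answer: BLUTEJ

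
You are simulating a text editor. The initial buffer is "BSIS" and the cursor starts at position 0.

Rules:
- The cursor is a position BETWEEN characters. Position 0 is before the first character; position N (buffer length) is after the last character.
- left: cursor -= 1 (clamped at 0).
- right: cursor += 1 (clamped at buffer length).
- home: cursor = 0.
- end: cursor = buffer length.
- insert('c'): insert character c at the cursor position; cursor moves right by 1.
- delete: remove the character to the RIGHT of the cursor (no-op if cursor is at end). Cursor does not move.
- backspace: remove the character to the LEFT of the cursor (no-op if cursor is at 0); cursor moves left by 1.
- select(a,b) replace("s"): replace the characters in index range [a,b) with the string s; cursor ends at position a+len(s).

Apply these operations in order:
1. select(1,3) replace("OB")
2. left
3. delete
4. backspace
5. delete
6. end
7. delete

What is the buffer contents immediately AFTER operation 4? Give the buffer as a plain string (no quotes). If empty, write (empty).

After op 1 (select(1,3) replace("OB")): buf='BOBS' cursor=3
After op 2 (left): buf='BOBS' cursor=2
After op 3 (delete): buf='BOS' cursor=2
After op 4 (backspace): buf='BS' cursor=1

Answer: BS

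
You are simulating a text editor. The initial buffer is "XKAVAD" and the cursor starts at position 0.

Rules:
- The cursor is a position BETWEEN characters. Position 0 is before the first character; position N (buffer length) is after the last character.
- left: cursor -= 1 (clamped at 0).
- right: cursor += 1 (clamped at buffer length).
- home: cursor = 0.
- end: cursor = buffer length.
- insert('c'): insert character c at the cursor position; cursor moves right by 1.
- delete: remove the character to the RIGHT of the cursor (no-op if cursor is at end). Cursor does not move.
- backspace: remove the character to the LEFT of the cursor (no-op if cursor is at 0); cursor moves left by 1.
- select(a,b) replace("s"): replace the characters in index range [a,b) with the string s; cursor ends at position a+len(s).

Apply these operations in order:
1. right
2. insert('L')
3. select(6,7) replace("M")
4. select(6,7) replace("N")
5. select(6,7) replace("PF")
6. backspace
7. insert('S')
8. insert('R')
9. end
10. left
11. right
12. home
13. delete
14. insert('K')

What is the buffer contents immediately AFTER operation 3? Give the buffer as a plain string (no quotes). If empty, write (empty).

Answer: XLKAVAM

Derivation:
After op 1 (right): buf='XKAVAD' cursor=1
After op 2 (insert('L')): buf='XLKAVAD' cursor=2
After op 3 (select(6,7) replace("M")): buf='XLKAVAM' cursor=7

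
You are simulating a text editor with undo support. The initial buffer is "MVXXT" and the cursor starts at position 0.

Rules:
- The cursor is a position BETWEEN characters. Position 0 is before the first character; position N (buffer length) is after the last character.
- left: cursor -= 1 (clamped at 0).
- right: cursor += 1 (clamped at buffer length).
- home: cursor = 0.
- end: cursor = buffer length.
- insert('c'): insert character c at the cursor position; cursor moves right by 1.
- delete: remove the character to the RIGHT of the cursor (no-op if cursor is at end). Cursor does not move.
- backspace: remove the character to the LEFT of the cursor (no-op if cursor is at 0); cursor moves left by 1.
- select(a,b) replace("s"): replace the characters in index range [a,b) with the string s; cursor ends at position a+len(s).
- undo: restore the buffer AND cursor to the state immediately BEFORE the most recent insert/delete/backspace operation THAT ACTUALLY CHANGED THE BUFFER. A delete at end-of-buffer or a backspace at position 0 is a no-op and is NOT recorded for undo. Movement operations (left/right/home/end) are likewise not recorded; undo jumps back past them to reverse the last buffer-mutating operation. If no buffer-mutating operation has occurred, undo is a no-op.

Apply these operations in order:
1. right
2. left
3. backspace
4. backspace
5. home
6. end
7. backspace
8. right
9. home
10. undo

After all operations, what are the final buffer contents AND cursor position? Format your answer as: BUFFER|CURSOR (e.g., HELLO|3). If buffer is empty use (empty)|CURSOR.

After op 1 (right): buf='MVXXT' cursor=1
After op 2 (left): buf='MVXXT' cursor=0
After op 3 (backspace): buf='MVXXT' cursor=0
After op 4 (backspace): buf='MVXXT' cursor=0
After op 5 (home): buf='MVXXT' cursor=0
After op 6 (end): buf='MVXXT' cursor=5
After op 7 (backspace): buf='MVXX' cursor=4
After op 8 (right): buf='MVXX' cursor=4
After op 9 (home): buf='MVXX' cursor=0
After op 10 (undo): buf='MVXXT' cursor=5

Answer: MVXXT|5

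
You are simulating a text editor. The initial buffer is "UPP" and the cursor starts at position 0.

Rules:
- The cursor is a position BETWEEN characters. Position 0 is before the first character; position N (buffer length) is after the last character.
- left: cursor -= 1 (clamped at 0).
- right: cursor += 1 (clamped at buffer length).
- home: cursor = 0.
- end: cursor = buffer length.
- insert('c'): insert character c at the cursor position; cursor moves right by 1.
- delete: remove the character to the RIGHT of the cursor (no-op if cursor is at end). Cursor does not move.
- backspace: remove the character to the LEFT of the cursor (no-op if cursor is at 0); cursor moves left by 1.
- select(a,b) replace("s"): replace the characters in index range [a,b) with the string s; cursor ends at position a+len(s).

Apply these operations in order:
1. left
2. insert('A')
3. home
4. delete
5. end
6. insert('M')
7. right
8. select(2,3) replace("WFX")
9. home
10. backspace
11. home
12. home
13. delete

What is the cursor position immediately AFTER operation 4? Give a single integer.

Answer: 0

Derivation:
After op 1 (left): buf='UPP' cursor=0
After op 2 (insert('A')): buf='AUPP' cursor=1
After op 3 (home): buf='AUPP' cursor=0
After op 4 (delete): buf='UPP' cursor=0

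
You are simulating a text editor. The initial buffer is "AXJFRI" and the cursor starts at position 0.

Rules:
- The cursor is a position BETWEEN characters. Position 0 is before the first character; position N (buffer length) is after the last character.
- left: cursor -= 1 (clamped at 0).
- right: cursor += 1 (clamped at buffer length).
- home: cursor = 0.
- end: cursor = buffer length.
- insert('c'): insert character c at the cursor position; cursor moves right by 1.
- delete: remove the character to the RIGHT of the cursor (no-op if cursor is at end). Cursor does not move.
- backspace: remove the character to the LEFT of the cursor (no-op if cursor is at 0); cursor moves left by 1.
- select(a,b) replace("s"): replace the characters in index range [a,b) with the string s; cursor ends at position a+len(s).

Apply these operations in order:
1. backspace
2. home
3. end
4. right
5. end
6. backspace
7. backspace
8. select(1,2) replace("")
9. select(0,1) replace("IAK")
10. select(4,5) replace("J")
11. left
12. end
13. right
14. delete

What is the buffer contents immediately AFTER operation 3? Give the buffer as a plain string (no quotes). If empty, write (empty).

After op 1 (backspace): buf='AXJFRI' cursor=0
After op 2 (home): buf='AXJFRI' cursor=0
After op 3 (end): buf='AXJFRI' cursor=6

Answer: AXJFRI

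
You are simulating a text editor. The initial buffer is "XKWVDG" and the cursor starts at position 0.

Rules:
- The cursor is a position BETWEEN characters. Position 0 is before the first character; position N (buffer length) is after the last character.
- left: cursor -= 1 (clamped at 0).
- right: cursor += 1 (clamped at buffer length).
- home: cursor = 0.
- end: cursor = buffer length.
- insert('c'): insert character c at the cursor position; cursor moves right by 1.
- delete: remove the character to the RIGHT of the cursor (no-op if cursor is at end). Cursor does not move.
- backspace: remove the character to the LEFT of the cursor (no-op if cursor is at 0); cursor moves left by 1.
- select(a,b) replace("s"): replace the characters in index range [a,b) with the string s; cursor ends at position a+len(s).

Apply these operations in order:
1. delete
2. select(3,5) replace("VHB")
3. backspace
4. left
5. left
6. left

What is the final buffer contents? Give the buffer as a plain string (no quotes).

After op 1 (delete): buf='KWVDG' cursor=0
After op 2 (select(3,5) replace("VHB")): buf='KWVVHB' cursor=6
After op 3 (backspace): buf='KWVVH' cursor=5
After op 4 (left): buf='KWVVH' cursor=4
After op 5 (left): buf='KWVVH' cursor=3
After op 6 (left): buf='KWVVH' cursor=2

Answer: KWVVH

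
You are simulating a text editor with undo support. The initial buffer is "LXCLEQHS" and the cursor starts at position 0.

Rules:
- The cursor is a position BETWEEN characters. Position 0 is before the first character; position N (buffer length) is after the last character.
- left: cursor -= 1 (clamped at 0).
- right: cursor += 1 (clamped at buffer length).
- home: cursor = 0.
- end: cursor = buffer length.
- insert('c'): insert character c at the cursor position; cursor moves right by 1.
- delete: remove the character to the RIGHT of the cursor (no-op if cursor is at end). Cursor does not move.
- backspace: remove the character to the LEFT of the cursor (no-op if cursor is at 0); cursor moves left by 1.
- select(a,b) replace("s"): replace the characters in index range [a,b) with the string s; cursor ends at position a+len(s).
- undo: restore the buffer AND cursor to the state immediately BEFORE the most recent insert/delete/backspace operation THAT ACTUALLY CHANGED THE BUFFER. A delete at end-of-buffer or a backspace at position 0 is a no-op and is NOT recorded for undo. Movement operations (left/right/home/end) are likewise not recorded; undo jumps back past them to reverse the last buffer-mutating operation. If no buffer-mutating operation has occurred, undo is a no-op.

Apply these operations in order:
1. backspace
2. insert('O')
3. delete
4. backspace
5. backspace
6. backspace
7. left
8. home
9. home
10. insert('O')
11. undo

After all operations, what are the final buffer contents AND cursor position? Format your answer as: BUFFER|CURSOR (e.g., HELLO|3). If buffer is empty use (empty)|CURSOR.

Answer: XCLEQHS|0

Derivation:
After op 1 (backspace): buf='LXCLEQHS' cursor=0
After op 2 (insert('O')): buf='OLXCLEQHS' cursor=1
After op 3 (delete): buf='OXCLEQHS' cursor=1
After op 4 (backspace): buf='XCLEQHS' cursor=0
After op 5 (backspace): buf='XCLEQHS' cursor=0
After op 6 (backspace): buf='XCLEQHS' cursor=0
After op 7 (left): buf='XCLEQHS' cursor=0
After op 8 (home): buf='XCLEQHS' cursor=0
After op 9 (home): buf='XCLEQHS' cursor=0
After op 10 (insert('O')): buf='OXCLEQHS' cursor=1
After op 11 (undo): buf='XCLEQHS' cursor=0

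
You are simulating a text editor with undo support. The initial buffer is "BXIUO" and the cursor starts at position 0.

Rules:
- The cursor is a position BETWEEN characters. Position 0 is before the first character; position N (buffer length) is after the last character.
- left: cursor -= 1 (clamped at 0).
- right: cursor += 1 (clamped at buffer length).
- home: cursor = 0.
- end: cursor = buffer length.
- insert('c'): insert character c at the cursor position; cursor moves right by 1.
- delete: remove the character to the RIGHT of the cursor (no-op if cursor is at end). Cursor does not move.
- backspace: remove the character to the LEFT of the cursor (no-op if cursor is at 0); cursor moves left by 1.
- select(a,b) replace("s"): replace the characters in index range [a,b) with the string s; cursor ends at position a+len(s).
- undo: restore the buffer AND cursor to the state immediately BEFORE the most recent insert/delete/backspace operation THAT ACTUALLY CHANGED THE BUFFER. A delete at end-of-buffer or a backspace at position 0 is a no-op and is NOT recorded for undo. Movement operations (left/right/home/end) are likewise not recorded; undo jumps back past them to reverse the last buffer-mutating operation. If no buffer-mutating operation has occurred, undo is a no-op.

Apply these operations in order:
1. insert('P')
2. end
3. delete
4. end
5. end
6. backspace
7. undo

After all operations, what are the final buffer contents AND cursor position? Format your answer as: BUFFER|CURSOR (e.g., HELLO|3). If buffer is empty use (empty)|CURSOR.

After op 1 (insert('P')): buf='PBXIUO' cursor=1
After op 2 (end): buf='PBXIUO' cursor=6
After op 3 (delete): buf='PBXIUO' cursor=6
After op 4 (end): buf='PBXIUO' cursor=6
After op 5 (end): buf='PBXIUO' cursor=6
After op 6 (backspace): buf='PBXIU' cursor=5
After op 7 (undo): buf='PBXIUO' cursor=6

Answer: PBXIUO|6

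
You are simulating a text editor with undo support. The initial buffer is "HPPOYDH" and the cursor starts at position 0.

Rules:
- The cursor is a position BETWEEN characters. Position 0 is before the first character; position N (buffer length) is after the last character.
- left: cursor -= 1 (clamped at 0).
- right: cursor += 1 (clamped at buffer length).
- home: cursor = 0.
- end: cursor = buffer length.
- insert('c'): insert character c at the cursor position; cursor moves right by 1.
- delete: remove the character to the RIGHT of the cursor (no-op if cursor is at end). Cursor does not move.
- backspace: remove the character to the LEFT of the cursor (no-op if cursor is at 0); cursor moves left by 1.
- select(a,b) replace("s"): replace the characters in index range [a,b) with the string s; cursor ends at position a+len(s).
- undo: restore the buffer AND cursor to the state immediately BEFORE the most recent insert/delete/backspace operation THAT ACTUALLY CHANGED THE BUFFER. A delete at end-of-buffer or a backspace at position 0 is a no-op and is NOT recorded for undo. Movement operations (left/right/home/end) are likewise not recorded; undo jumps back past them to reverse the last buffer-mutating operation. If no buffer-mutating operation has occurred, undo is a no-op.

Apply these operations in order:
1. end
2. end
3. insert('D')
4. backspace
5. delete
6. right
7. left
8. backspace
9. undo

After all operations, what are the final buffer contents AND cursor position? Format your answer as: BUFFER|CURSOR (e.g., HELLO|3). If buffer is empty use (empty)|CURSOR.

Answer: HPPOYDH|6

Derivation:
After op 1 (end): buf='HPPOYDH' cursor=7
After op 2 (end): buf='HPPOYDH' cursor=7
After op 3 (insert('D')): buf='HPPOYDHD' cursor=8
After op 4 (backspace): buf='HPPOYDH' cursor=7
After op 5 (delete): buf='HPPOYDH' cursor=7
After op 6 (right): buf='HPPOYDH' cursor=7
After op 7 (left): buf='HPPOYDH' cursor=6
After op 8 (backspace): buf='HPPOYH' cursor=5
After op 9 (undo): buf='HPPOYDH' cursor=6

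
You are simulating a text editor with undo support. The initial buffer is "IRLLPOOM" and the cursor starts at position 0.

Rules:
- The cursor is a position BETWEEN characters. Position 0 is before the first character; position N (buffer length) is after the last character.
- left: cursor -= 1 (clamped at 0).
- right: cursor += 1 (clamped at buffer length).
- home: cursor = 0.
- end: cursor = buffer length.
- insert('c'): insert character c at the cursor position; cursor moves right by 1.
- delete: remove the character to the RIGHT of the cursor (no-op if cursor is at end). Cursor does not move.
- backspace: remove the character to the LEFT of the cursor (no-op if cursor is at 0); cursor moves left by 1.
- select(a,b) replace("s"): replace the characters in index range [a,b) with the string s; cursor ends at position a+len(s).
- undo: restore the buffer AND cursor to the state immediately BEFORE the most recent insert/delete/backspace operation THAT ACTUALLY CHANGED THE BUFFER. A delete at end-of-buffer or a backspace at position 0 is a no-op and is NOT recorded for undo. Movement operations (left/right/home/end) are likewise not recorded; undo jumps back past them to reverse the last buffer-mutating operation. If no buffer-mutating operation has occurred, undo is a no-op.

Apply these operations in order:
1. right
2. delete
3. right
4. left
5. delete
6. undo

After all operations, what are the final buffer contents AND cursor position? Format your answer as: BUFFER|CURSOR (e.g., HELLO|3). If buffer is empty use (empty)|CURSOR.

After op 1 (right): buf='IRLLPOOM' cursor=1
After op 2 (delete): buf='ILLPOOM' cursor=1
After op 3 (right): buf='ILLPOOM' cursor=2
After op 4 (left): buf='ILLPOOM' cursor=1
After op 5 (delete): buf='ILPOOM' cursor=1
After op 6 (undo): buf='ILLPOOM' cursor=1

Answer: ILLPOOM|1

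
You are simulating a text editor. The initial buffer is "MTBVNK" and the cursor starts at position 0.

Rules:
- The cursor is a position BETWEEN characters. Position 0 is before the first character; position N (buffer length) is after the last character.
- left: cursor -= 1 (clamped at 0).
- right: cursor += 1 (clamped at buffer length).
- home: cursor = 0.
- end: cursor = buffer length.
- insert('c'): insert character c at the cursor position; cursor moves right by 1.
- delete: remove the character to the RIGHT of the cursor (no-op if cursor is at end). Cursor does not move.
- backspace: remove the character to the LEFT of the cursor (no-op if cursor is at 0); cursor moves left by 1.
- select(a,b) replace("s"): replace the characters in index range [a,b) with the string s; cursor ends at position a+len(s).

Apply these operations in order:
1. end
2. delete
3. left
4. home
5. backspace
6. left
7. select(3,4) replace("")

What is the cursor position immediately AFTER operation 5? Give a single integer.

After op 1 (end): buf='MTBVNK' cursor=6
After op 2 (delete): buf='MTBVNK' cursor=6
After op 3 (left): buf='MTBVNK' cursor=5
After op 4 (home): buf='MTBVNK' cursor=0
After op 5 (backspace): buf='MTBVNK' cursor=0

Answer: 0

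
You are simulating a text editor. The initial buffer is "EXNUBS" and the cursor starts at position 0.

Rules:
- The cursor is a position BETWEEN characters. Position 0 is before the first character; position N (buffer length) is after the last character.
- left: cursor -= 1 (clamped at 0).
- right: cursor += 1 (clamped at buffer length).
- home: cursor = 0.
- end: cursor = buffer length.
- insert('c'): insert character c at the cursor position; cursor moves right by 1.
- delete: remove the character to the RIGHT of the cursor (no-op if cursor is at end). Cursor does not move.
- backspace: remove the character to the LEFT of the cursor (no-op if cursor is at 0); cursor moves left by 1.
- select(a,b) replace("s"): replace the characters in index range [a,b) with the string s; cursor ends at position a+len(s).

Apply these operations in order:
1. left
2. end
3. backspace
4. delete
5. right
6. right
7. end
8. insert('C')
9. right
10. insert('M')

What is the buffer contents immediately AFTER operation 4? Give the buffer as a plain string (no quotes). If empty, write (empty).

Answer: EXNUB

Derivation:
After op 1 (left): buf='EXNUBS' cursor=0
After op 2 (end): buf='EXNUBS' cursor=6
After op 3 (backspace): buf='EXNUB' cursor=5
After op 4 (delete): buf='EXNUB' cursor=5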